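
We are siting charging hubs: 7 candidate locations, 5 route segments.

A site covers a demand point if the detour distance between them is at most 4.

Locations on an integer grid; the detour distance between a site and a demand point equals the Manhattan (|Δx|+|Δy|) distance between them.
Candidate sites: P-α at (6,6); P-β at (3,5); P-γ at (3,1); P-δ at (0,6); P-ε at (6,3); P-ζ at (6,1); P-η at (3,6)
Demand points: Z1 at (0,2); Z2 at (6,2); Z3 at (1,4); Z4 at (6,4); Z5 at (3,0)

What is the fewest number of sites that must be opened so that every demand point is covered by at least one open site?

2

Coverage sets (demand points within 4 of each site):
  P-α: {Z2, Z4}
  P-β: {Z3, Z4}
  P-γ: {Z1, Z2, Z5}
  P-δ: {Z1, Z3}
  P-ε: {Z2, Z4}
  P-ζ: {Z2, Z4, Z5}
  P-η: {Z3}
No single site covers all 5 demand points.
But {P-β, P-γ} covers everything, so the minimum is 2.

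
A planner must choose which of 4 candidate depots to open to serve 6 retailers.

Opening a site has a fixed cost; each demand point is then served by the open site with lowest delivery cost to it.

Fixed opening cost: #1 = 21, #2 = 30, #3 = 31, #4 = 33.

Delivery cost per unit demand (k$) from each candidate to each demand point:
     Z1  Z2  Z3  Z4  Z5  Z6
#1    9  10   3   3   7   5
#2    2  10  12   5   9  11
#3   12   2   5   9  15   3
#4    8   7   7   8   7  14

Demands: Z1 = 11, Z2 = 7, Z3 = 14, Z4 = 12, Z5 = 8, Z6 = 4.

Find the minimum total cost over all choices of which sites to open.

264

Open {#1, #2, #3}: assign each demand point to its cheapest open site.
  Z1→#2 11×2=22, Z2→#3 7×2=14, Z3→#1 14×3=42, Z4→#1 12×3=36, Z5→#1 8×7=56, Z6→#3 4×3=12
  delivery cost 182, fixed 82 → total 264.
Compare {#1, #2}: delivery cost 246 + fixed 51 = 297.
Compare {#1, #2, #3, #4}: delivery cost 182 + fixed 115 = 297.
Compare {#1, #2, #4}: delivery cost 225 + fixed 84 = 309.
All other subsets cost ≥ 297. Minimum total cost: 264.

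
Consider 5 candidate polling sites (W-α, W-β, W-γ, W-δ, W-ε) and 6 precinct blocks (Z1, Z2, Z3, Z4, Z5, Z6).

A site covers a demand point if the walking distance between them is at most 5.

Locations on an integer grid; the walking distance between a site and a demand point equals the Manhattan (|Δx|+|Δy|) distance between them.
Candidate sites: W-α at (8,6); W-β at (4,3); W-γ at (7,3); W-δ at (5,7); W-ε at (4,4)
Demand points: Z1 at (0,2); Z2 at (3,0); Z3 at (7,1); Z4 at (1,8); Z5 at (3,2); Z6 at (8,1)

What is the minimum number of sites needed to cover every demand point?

3

Coverage sets (demand points within 5 of each site):
  W-α: {Z6}
  W-β: {Z1, Z2, Z3, Z5}
  W-γ: {Z3, Z5, Z6}
  W-δ: {Z4}
  W-ε: {Z2, Z5}
No 2 sites suffice: every size-2 union leaves at least one demand point uncovered.
But {W-α, W-β, W-δ} covers everything, so the minimum is 3.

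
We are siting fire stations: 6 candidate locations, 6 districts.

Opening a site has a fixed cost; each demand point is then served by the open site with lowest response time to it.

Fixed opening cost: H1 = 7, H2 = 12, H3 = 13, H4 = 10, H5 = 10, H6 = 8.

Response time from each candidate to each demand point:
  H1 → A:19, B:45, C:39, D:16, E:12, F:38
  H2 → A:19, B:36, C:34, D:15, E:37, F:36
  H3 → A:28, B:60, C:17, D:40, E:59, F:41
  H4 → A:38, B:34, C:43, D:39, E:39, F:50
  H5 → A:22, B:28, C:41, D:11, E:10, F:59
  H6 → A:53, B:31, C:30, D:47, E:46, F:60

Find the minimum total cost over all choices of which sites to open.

Open {H3, H5}: assign each demand point to its cheapest open site.
  A→H5 22, B→H5 28, C→H3 17, D→H5 11, E→H5 10, F→H3 41
  response time 129, fixed 23 → total 152.
Compare {H1, H3, H5}: response time 123 + fixed 30 = 153.
Compare {H2, H3, H5}: response time 121 + fixed 35 = 156.
Compare {H2, H5}: response time 138 + fixed 22 = 160.
All other subsets cost ≥ 153. Minimum total cost: 152.

152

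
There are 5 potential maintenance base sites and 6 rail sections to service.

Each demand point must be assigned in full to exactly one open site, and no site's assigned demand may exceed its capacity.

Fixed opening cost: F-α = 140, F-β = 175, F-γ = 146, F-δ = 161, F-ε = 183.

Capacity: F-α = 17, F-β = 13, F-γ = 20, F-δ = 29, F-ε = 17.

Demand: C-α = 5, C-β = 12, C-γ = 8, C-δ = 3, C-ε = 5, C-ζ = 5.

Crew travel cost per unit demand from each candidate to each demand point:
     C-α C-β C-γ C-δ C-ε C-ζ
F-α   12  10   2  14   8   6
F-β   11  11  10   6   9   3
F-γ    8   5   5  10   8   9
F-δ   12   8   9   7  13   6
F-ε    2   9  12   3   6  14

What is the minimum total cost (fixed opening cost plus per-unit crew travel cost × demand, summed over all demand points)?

564

Open {F-α, F-δ}; cheapest assignment that respects the capacities:
  F-α (cap 17, load 13): C-γ, C-ε — cost 8×2 + 5×8 = 56
  F-δ (cap 29, load 25): C-α, C-β, C-δ, C-ζ — cost 5×12 + 12×8 + 3×7 + 5×6 = 207
  Shipping 263, fixed 301 → total 564.
  Any other capacity-feasible assignment to {F-α, F-δ} ships for at least 263.
Compare {F-γ, F-δ}: its best feasible assignment gives total 574.
Compare {F-δ, F-ε}: its best feasible assignment gives total 591.
Every other set of open sites that can feasibly serve all demand totals ≥ 574 even under its best assignment. Minimum: 564.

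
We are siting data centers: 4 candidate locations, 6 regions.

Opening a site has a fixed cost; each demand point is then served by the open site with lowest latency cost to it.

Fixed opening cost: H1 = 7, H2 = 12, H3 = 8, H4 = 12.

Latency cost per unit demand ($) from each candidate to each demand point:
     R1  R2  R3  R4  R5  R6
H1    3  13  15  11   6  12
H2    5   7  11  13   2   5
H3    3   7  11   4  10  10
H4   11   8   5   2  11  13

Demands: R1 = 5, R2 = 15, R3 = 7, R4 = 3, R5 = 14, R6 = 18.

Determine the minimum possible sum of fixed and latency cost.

Open {H1, H2, H4}: assign each demand point to its cheapest open site.
  R1→H1 5×3=15, R2→H2 15×7=105, R3→H4 7×5=35, R4→H4 3×2=6, R5→H2 14×2=28, R6→H2 18×5=90
  latency cost 279, fixed 31 → total 310.
Compare {H2, H3, H4}: latency cost 279 + fixed 32 = 311.
Compare {H2, H4}: latency cost 289 + fixed 24 = 313.
Compare {H1, H2, H3, H4}: latency cost 279 + fixed 39 = 318.
All other subsets cost ≥ 311. Minimum total cost: 310.

310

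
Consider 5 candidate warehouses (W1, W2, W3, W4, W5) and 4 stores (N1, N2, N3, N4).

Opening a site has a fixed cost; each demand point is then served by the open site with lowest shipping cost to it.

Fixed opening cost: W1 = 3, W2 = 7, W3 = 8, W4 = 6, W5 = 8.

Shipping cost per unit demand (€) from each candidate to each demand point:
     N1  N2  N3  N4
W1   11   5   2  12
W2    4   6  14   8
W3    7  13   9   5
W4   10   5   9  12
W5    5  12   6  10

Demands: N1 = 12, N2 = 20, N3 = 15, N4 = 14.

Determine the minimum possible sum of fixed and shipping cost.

266

Open {W1, W2, W3}: assign each demand point to its cheapest open site.
  N1→W2 12×4=48, N2→W1 20×5=100, N3→W1 15×2=30, N4→W3 14×5=70
  shipping cost 248, fixed 18 → total 266.
Compare {W1, W2, W3, W4}: shipping cost 248 + fixed 24 = 272.
Compare {W1, W2, W3, W5}: shipping cost 248 + fixed 26 = 274.
Compare {W1, W3, W5}: shipping cost 260 + fixed 19 = 279.
All other subsets cost ≥ 272. Minimum total cost: 266.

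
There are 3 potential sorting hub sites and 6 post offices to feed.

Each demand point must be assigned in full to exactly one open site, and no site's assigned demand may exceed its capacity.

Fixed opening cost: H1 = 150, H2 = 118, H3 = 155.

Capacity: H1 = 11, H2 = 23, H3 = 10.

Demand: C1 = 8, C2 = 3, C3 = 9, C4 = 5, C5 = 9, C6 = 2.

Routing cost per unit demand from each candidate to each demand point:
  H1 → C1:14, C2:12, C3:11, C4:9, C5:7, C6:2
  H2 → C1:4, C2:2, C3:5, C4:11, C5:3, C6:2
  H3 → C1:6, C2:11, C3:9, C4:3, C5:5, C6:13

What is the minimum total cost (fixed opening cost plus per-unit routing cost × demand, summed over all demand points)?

Open {H1, H2, H3}; cheapest assignment that respects the capacities:
  H1 (cap 11, load 11): C5, C6 — cost 9×7 + 2×2 = 67
  H2 (cap 23, load 20): C1, C2, C3 — cost 8×4 + 3×2 + 9×5 = 83
  H3 (cap 10, load 5): C4 — cost 5×3 = 15
  Shipping 165, fixed 423 → total 588.
  Any other capacity-feasible assignment to {H1, H2, H3} ships for at least 165.
Total demand is 36 and no other set of sites has combined capacity ≥ 36, so {H1, H2, H3} is the only feasible choice of open sites. Minimum: 588.

588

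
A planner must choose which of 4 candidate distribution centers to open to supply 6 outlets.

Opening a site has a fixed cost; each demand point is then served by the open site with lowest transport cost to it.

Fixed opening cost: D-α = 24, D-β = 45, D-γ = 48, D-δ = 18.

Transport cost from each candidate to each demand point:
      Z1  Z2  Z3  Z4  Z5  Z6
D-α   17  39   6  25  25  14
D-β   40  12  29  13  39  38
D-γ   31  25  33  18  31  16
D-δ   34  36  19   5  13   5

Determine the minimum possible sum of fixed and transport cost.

Open {D-α, D-δ}: assign each demand point to its cheapest open site.
  Z1→D-α 17, Z2→D-δ 36, Z3→D-α 6, Z4→D-δ 5, Z5→D-δ 13, Z6→D-δ 5
  transport cost 82, fixed 42 → total 124.
Compare {D-δ}: transport cost 112 + fixed 18 = 130.
Compare {D-α, D-β, D-δ}: transport cost 58 + fixed 87 = 145.
Compare {D-α}: transport cost 126 + fixed 24 = 150.
All other subsets cost ≥ 130. Minimum total cost: 124.

124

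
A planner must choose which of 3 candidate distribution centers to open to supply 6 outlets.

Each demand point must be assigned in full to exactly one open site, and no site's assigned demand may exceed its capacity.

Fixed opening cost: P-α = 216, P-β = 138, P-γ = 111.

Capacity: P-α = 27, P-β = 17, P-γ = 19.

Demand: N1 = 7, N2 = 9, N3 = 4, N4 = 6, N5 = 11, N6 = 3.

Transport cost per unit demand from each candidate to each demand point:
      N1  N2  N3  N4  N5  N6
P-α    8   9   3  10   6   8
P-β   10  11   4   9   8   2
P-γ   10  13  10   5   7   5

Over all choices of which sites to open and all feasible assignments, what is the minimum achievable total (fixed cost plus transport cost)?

Open {P-α, P-γ}; cheapest assignment that respects the capacities:
  P-α (cap 27, load 24): N2, N3, N5 — cost 9×9 + 4×3 + 11×6 = 159
  P-γ (cap 19, load 16): N1, N4, N6 — cost 7×10 + 6×5 + 3×5 = 115
  Shipping 274, fixed 327 → total 601.
  Any other capacity-feasible assignment to {P-α, P-γ} ships for at least 274.
Compare {P-α, P-β}: its best feasible assignment gives total 633.
Compare {P-α, P-β, P-γ}: its best feasible assignment gives total 720.
Every other set of open sites that can feasibly serve all demand totals ≥ 633 even under its best assignment. Minimum: 601.

601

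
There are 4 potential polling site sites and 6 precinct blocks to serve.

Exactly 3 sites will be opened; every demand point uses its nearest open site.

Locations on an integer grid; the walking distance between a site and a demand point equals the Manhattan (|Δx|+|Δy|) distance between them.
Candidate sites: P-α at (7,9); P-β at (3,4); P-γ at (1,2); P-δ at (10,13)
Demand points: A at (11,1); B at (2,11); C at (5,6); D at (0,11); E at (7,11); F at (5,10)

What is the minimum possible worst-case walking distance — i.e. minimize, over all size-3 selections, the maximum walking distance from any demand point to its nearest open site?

Open {P-α, P-β, P-γ}.
  Farthest demand point is A at walking distance 11 (to P-β); all others are ≤ 11.
With {P-α, P-β, P-δ} the worst case is 11.
With {P-α, P-γ, P-δ} the worst case is 11.
No size-3 selection achieves below 11.

11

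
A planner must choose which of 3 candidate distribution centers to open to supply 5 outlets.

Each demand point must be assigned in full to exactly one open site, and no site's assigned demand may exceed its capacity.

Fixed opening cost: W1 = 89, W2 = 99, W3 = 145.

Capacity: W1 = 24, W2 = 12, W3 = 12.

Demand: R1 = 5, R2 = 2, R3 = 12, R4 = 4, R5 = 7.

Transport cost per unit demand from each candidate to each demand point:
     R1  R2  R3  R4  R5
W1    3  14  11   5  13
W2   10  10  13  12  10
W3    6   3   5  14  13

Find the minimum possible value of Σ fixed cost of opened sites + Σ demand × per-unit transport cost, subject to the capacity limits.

445

Open {W1, W2}; cheapest assignment that respects the capacities:
  W1 (cap 24, load 21): R1, R3, R4 — cost 5×3 + 12×11 + 4×5 = 167
  W2 (cap 12, load 9): R2, R5 — cost 2×10 + 7×10 = 90
  Shipping 257, fixed 188 → total 445.
  Any other capacity-feasible assignment to {W1, W2} ships for at least 257.
Compare {W1, W3}: its best feasible assignment gives total 448.
Compare {W1, W2, W3}: its best feasible assignment gives total 518.
Every other set of open sites that can feasibly serve all demand totals ≥ 448 even under its best assignment. Minimum: 445.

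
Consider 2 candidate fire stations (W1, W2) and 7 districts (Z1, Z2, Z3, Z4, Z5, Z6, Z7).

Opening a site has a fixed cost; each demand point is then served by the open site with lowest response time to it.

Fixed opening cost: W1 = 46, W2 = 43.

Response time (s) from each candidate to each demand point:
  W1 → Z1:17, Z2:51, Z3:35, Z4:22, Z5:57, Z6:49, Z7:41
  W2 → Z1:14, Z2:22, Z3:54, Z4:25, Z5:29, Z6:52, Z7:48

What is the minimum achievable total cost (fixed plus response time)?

287

Open {W2}: assign each demand point to its cheapest open site.
  Z1→W2 14, Z2→W2 22, Z3→W2 54, Z4→W2 25, Z5→W2 29, Z6→W2 52, Z7→W2 48
  response time 244, fixed 43 → total 287.
Compare {W1, W2}: response time 212 + fixed 89 = 301.
Compare {W1}: response time 272 + fixed 46 = 318.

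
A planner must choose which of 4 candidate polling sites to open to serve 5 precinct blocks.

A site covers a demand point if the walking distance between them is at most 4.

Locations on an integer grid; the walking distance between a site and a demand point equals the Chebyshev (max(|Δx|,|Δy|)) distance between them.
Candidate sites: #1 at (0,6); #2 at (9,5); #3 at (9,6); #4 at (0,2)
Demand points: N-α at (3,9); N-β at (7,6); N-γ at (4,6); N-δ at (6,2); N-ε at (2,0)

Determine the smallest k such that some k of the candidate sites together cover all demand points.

Coverage sets (demand points within 4 of each site):
  #1: {N-α, N-γ}
  #2: {N-β, N-δ}
  #3: {N-β, N-δ}
  #4: {N-γ, N-ε}
No 2 sites suffice: every size-2 union leaves at least one demand point uncovered.
But {#1, #2, #4} covers everything, so the minimum is 3.

3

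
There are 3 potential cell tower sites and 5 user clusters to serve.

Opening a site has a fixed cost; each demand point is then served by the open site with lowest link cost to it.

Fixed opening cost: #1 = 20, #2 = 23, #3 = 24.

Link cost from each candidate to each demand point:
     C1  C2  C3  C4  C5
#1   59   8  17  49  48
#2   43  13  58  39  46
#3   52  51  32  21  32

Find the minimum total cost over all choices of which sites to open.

Open {#1, #3}: assign each demand point to its cheapest open site.
  C1→#3 52, C2→#1 8, C3→#1 17, C4→#3 21, C5→#3 32
  link cost 130, fixed 44 → total 174.
Compare {#2, #3}: link cost 141 + fixed 47 = 188.
Compare {#1, #2, #3}: link cost 121 + fixed 67 = 188.
Compare {#1, #2}: link cost 153 + fixed 43 = 196.
All other subsets cost ≥ 188. Minimum total cost: 174.

174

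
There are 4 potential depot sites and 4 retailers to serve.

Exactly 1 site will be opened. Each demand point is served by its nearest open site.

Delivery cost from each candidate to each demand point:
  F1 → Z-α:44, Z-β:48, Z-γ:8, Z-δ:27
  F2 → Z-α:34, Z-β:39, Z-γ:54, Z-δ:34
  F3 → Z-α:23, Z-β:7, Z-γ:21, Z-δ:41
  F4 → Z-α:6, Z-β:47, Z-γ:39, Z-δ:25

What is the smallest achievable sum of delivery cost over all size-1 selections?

92

Open {F3}.
  Z-α→F3 23, Z-β→F3 7, Z-γ→F3 21, Z-δ→F3 41  ⇒ total 92.
Compare {F4}: total 117.
Compare {F1}: total 127.
No size-1 selection does better; minimum is 92.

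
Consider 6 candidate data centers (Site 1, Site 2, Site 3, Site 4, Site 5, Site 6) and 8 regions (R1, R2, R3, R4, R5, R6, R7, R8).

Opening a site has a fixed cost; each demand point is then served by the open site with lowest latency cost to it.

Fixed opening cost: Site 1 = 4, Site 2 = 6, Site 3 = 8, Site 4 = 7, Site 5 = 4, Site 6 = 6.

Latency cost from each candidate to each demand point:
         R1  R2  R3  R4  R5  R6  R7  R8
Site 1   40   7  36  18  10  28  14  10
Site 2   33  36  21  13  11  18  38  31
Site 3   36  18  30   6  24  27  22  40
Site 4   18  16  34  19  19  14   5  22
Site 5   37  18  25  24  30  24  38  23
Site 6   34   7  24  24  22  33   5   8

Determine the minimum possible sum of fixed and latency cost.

115

Open {Site 1, Site 2, Site 4}: assign each demand point to its cheapest open site.
  R1→Site 4 18, R2→Site 1 7, R3→Site 2 21, R4→Site 2 13, R5→Site 1 10, R6→Site 4 14, R7→Site 4 5, R8→Site 1 10
  latency cost 98, fixed 17 → total 115.
Compare {Site 2, Site 4, Site 6}: latency cost 97 + fixed 19 = 116.
Compare {Site 1, Site 2, Site 3, Site 4}: latency cost 91 + fixed 25 = 116.
Compare {Site 1, Site 3, Site 4, Site 6}: latency cost 92 + fixed 25 = 117.
All other subsets cost ≥ 116. Minimum total cost: 115.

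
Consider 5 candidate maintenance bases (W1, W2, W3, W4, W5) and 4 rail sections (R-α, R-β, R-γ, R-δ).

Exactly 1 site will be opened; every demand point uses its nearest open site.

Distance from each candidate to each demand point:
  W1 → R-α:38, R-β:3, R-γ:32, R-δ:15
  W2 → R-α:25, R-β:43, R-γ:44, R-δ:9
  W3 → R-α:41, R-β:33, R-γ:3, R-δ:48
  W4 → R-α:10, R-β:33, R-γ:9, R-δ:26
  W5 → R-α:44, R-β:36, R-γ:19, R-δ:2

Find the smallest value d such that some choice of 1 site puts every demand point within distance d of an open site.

33

Open {W4}.
  Farthest demand point is R-β at distance 33 (to W4); all others are ≤ 33.
With {W1} the worst case is 38.
With {W2} the worst case is 44.
No size-1 selection achieves below 33.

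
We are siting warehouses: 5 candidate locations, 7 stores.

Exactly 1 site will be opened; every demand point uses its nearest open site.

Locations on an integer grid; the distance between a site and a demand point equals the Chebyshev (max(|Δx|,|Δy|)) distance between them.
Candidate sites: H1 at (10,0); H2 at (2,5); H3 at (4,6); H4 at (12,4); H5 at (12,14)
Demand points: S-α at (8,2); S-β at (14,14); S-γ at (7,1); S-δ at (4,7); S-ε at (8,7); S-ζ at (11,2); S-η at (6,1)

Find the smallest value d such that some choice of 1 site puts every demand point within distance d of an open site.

10

Open {H3}.
  Farthest demand point is S-β at distance 10 (to H3); all others are ≤ 10.
With {H4} the worst case is 10.
With {H2} the worst case is 12.
No size-1 selection achieves below 10.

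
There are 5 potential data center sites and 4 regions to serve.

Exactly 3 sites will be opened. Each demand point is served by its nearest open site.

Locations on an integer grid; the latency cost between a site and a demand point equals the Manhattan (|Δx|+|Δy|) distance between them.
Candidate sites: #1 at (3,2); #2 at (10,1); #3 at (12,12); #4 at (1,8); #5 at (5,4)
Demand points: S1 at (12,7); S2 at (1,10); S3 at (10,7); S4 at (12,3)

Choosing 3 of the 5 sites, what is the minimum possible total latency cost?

17

Open {#2, #3, #4}.
  S1→#3 5, S2→#4 2, S3→#2 6, S4→#2 4  ⇒ total 17.
Compare {#1, #2, #4}: total 20.
Compare {#2, #4, #5}: total 20.
No size-3 selection does better; minimum is 17.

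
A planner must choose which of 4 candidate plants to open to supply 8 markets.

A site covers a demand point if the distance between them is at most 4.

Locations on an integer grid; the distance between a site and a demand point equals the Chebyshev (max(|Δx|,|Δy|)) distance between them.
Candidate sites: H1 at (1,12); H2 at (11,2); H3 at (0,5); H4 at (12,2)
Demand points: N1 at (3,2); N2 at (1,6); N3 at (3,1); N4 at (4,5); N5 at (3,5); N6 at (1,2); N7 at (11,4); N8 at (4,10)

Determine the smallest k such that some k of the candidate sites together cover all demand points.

3

Coverage sets (demand points within 4 of each site):
  H1: {N8}
  H2: {N7}
  H3: {N1, N2, N3, N4, N5, N6}
  H4: {N7}
No 2 sites suffice: every size-2 union leaves at least one demand point uncovered.
But {H1, H2, H3} covers everything, so the minimum is 3.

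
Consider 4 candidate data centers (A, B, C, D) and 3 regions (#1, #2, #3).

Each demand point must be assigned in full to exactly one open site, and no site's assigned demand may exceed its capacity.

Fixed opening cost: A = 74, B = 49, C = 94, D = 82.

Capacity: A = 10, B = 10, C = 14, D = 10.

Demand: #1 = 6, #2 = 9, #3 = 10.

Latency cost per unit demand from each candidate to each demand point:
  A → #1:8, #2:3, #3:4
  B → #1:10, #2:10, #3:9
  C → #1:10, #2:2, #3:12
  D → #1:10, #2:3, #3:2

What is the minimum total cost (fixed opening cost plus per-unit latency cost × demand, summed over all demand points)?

312

Open {A, B, D}; cheapest assignment that respects the capacities:
  A (cap 10, load 9): #2 — cost 9×3 = 27
  B (cap 10, load 6): #1 — cost 6×10 = 60
  D (cap 10, load 10): #3 — cost 10×2 = 20
  Shipping 107, fixed 205 → total 312.
  Any other capacity-feasible assignment to {A, B, D} ships for at least 107.
Compare {B, C, D}: its best feasible assignment gives total 323.
Compare {A, B, C}: its best feasible assignment gives total 335.
Every other set of open sites that can feasibly serve all demand totals ≥ 323 even under its best assignment. Minimum: 312.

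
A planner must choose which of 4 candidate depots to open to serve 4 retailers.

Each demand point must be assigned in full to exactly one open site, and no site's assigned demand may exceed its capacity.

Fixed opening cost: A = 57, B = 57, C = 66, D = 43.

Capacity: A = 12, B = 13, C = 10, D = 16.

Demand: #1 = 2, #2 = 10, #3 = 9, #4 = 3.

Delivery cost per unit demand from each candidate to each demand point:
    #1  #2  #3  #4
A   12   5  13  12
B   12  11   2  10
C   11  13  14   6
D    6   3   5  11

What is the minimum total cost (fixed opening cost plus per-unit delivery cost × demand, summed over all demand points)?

Open {B, D}; cheapest assignment that respects the capacities:
  B (cap 13, load 12): #3, #4 — cost 9×2 + 3×10 = 48
  D (cap 16, load 12): #1, #2 — cost 2×6 + 10×3 = 42
  Shipping 90, fixed 100 → total 190.
  Any other capacity-feasible assignment to {B, D} ships for at least 90.
Compare {A, B}: its best feasible assignment gives total 236.
Compare {A, D}: its best feasible assignment gives total 240.
Every other set of open sites that can feasibly serve all demand totals ≥ 236 even under its best assignment. Minimum: 190.

190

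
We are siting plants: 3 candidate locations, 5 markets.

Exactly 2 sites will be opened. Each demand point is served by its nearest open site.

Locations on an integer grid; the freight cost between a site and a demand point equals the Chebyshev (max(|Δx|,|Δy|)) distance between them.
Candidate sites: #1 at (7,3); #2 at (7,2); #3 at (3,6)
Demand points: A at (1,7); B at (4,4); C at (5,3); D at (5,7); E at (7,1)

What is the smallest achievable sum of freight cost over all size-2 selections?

Open {#2, #3}.
  A→#3 2, B→#3 2, C→#2 2, D→#3 2, E→#2 1  ⇒ total 9.
Compare {#1, #3}: total 10.
Compare {#1, #2}: total 16.

9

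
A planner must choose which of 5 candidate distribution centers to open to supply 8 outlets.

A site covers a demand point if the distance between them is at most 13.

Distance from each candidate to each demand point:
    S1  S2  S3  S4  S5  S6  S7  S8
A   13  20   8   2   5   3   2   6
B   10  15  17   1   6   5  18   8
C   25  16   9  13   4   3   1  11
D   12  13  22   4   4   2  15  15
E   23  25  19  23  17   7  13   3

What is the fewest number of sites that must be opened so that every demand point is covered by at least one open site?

Coverage sets (demand points within 13 of each site):
  A: {S1, S3, S4, S5, S6, S7, S8}
  B: {S1, S4, S5, S6, S8}
  C: {S3, S4, S5, S6, S7, S8}
  D: {S1, S2, S4, S5, S6}
  E: {S6, S7, S8}
No single site covers all 8 demand points.
But {A, D} covers everything, so the minimum is 2.

2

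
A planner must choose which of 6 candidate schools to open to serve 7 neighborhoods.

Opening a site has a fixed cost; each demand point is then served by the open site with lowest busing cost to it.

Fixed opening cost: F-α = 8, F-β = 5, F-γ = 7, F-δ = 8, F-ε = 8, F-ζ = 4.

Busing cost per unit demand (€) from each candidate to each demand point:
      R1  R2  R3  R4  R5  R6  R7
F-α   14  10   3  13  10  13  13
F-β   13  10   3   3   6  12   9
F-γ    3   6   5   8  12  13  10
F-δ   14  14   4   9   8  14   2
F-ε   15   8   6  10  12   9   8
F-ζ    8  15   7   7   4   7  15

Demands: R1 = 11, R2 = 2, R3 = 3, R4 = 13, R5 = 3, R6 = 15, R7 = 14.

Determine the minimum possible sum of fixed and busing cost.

262

Open {F-β, F-γ, F-δ, F-ζ}: assign each demand point to its cheapest open site.
  R1→F-γ 11×3=33, R2→F-γ 2×6=12, R3→F-β 3×3=9, R4→F-β 13×3=39, R5→F-ζ 3×4=12, R6→F-ζ 15×7=105, R7→F-δ 14×2=28
  busing cost 238, fixed 24 → total 262.
Compare {F-α, F-β, F-γ, F-δ, F-ζ}: busing cost 238 + fixed 32 = 270.
Compare {F-β, F-γ, F-δ, F-ε, F-ζ}: busing cost 238 + fixed 32 = 270.
Compare {F-α, F-β, F-γ, F-δ, F-ε, F-ζ}: busing cost 238 + fixed 40 = 278.
All other subsets cost ≥ 270. Minimum total cost: 262.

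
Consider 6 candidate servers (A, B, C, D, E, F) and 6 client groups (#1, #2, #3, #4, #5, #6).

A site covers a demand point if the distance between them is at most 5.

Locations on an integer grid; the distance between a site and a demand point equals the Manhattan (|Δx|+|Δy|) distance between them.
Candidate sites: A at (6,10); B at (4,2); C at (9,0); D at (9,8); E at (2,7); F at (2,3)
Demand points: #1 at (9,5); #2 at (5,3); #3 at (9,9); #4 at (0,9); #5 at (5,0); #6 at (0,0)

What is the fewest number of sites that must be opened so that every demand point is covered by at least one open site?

Coverage sets (demand points within 5 of each site):
  A: {#3}
  B: {#2, #5}
  C: {#1, #5}
  D: {#1, #3}
  E: {#4}
  F: {#2, #6}
No 3 sites suffice: every size-3 union leaves at least one demand point uncovered.
But {A, C, E, F} covers everything, so the minimum is 4.

4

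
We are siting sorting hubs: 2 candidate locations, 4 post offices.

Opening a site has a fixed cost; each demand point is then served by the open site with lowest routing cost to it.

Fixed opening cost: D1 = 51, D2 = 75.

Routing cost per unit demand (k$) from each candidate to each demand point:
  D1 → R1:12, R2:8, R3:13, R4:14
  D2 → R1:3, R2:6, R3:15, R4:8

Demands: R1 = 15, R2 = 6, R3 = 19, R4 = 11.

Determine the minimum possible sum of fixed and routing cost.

529

Open {D2}: assign each demand point to its cheapest open site.
  R1→D2 15×3=45, R2→D2 6×6=36, R3→D2 19×15=285, R4→D2 11×8=88
  routing cost 454, fixed 75 → total 529.
Compare {D1, D2}: routing cost 416 + fixed 126 = 542.
Compare {D1}: routing cost 629 + fixed 51 = 680.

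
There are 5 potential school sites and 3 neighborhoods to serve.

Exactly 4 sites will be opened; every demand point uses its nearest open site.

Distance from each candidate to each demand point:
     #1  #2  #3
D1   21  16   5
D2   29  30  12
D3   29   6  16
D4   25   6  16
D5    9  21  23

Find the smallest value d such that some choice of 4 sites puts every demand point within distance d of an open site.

Open {D1, D2, D3, D5}.
  Farthest demand point is #1 at distance 9 (to D5); all others are ≤ 9.
With {D1, D2, D4, D5} the worst case is 9.
With {D1, D3, D4, D5} the worst case is 9.
No size-4 selection achieves below 9.

9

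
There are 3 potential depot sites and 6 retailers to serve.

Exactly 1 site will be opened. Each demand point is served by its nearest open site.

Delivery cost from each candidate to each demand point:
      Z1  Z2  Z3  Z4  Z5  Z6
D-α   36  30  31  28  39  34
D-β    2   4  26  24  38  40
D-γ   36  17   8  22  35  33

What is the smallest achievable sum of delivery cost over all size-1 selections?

Open {D-β}.
  Z1→D-β 2, Z2→D-β 4, Z3→D-β 26, Z4→D-β 24, Z5→D-β 38, Z6→D-β 40  ⇒ total 134.
Compare {D-γ}: total 151.
Compare {D-α}: total 198.

134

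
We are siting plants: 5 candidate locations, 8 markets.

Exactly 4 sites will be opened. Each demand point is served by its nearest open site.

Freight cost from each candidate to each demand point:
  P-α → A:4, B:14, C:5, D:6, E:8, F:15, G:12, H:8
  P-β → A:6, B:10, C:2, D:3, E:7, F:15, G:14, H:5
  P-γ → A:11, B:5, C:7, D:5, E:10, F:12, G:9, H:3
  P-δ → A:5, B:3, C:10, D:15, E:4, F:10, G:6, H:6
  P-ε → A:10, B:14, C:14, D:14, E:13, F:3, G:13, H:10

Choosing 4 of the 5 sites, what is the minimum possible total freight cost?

29

Open {P-β, P-γ, P-δ, P-ε}.
  A→P-δ 5, B→P-δ 3, C→P-β 2, D→P-β 3, E→P-δ 4, F→P-ε 3, G→P-δ 6, H→P-γ 3  ⇒ total 29.
Compare {P-α, P-β, P-δ, P-ε}: total 30.
Compare {P-α, P-γ, P-δ, P-ε}: total 33.
No size-4 selection does better; minimum is 29.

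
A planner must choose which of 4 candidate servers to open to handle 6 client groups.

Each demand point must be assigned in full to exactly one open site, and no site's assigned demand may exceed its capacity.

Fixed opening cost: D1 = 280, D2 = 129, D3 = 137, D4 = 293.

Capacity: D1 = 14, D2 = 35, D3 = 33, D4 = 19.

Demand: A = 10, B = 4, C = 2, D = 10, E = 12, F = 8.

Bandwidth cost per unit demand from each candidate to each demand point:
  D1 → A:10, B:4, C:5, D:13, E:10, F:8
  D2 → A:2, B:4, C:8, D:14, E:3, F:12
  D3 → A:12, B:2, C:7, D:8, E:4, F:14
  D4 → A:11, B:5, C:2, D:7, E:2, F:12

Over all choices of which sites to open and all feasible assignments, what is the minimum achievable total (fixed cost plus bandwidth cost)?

Open {D2, D3}; cheapest assignment that respects the capacities:
  D2 (cap 35, load 30): A, E, F — cost 10×2 + 12×3 + 8×12 = 152
  D3 (cap 33, load 16): B, C, D — cost 4×2 + 2×7 + 10×8 = 102
  Shipping 254, fixed 266 → total 520.
  Any other capacity-feasible assignment to {D2, D3} ships for at least 254.
Compare {D2, D4}: its best feasible assignment gives total 664.
Compare {D1, D2}: its best feasible assignment gives total 695.
Every other set of open sites that can feasibly serve all demand totals ≥ 664 even under its best assignment. Minimum: 520.

520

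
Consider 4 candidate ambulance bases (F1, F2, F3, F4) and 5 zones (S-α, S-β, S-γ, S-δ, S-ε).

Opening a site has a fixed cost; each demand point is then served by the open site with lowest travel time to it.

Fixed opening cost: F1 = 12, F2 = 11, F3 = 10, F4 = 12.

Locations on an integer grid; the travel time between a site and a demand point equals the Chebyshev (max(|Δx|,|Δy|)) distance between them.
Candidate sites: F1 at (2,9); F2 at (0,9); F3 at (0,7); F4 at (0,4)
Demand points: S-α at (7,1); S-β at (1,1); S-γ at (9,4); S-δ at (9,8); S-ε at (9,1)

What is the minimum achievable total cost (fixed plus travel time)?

Open {F4}: assign each demand point to its cheapest open site.
  S-α→F4 7, S-β→F4 3, S-γ→F4 9, S-δ→F4 9, S-ε→F4 9
  travel time 37, fixed 12 → total 49.
Compare {F1}: travel time 38 + fixed 12 = 50.
Compare {F3}: travel time 40 + fixed 10 = 50.
Compare {F2}: travel time 43 + fixed 11 = 54.
All other subsets cost ≥ 50. Minimum total cost: 49.

49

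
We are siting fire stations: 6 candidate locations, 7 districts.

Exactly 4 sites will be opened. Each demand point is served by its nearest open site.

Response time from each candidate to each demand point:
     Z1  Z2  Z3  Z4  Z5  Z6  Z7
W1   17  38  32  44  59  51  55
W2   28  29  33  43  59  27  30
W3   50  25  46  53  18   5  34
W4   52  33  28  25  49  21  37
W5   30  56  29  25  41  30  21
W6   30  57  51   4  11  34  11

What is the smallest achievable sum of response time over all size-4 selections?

101

Open {W1, W3, W4, W6}.
  Z1→W1 17, Z2→W3 25, Z3→W4 28, Z4→W6 4, Z5→W6 11, Z6→W3 5, Z7→W6 11  ⇒ total 101.
Compare {W1, W3, W5, W6}: total 102.
Compare {W1, W2, W3, W6}: total 105.
No size-4 selection does better; minimum is 101.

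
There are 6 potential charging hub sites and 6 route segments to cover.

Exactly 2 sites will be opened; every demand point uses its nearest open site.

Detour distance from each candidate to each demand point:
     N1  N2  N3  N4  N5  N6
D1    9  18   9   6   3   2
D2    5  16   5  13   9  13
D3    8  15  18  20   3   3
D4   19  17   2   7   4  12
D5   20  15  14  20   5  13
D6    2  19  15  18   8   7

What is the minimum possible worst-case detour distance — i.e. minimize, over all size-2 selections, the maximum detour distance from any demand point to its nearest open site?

15

Open {D1, D3}.
  Farthest demand point is N2 at detour distance 15 (to D3); all others are ≤ 15.
With {D1, D5} the worst case is 15.
With {D2, D3} the worst case is 15.
No size-2 selection achieves below 15.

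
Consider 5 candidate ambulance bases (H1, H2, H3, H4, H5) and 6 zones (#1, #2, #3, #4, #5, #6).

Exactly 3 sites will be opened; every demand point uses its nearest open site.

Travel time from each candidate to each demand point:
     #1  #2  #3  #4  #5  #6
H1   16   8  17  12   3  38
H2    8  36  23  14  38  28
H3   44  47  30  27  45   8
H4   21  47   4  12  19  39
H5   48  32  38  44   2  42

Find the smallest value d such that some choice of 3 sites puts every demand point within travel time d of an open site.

16

Open {H1, H3, H4}.
  Farthest demand point is #1 at travel time 16 (to H1); all others are ≤ 16.
With {H1, H2, H3} the worst case is 17.
With {H1, H3, H5} the worst case is 17.
No size-3 selection achieves below 16.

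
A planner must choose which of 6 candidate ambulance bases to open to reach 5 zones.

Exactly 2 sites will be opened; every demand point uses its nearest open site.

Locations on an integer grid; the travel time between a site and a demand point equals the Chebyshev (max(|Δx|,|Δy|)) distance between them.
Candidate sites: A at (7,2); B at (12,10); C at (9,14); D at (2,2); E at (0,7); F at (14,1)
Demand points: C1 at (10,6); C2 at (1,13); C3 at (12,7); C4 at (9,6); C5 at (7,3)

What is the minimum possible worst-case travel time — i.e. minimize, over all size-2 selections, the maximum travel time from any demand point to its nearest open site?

6

Open {A, E}.
  Farthest demand point is C2 at travel time 6 (to E); all others are ≤ 6.
With {B, E} the worst case is 7.
With {E, F} the worst case is 7.
No size-2 selection achieves below 6.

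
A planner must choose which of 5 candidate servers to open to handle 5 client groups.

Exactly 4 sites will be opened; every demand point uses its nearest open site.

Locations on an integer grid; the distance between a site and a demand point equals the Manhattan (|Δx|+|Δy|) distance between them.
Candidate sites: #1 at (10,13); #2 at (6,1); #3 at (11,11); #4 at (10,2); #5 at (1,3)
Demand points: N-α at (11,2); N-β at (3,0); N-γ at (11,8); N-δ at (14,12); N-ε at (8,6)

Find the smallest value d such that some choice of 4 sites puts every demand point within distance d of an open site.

6

Open {#1, #2, #3, #4}.
  Farthest demand point is N-ε at distance 6 (to #4); all others are ≤ 6.
With {#1, #2, #4, #5} the worst case is 6.
With {#1, #3, #4, #5} the worst case is 6.
No size-4 selection achieves below 6.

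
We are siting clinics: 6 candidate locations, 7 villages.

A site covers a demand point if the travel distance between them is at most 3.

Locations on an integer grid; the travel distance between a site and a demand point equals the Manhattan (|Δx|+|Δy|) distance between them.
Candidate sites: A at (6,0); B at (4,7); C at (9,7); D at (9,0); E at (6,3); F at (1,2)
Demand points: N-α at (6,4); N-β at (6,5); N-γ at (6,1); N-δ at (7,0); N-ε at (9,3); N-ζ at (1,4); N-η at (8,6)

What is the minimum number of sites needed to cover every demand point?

Coverage sets (demand points within 3 of each site):
  A: {N-γ, N-δ}
  B: {}
  C: {N-η}
  D: {N-δ, N-ε}
  E: {N-α, N-β, N-γ, N-ε}
  F: {N-ζ}
No 3 sites suffice: every size-3 union leaves at least one demand point uncovered.
But {A, C, E, F} covers everything, so the minimum is 4.

4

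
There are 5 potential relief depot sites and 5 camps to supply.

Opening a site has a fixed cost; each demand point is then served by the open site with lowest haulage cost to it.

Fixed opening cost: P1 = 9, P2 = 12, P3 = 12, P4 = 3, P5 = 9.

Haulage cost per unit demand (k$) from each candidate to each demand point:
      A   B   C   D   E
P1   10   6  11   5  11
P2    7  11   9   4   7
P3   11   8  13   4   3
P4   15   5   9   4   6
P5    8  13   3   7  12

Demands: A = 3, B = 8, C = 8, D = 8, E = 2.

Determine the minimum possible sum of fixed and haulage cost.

144

Open {P4, P5}: assign each demand point to its cheapest open site.
  A→P5 3×8=24, B→P4 8×5=40, C→P5 8×3=24, D→P4 8×4=32, E→P4 2×6=12
  haulage cost 132, fixed 12 → total 144.
Compare {P3, P4, P5}: haulage cost 126 + fixed 24 = 150.
Compare {P1, P4, P5}: haulage cost 132 + fixed 21 = 153.
Compare {P2, P4, P5}: haulage cost 129 + fixed 24 = 153.
All other subsets cost ≥ 150. Minimum total cost: 144.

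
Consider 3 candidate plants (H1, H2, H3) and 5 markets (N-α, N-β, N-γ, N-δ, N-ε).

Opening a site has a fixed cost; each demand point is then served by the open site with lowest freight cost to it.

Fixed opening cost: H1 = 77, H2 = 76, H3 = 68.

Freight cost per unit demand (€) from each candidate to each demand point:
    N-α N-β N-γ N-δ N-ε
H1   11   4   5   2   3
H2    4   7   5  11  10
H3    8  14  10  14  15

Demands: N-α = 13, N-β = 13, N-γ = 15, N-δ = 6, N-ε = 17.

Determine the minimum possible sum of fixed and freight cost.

395

Open {H1, H2}: assign each demand point to its cheapest open site.
  N-α→H2 13×4=52, N-β→H1 13×4=52, N-γ→H1 15×5=75, N-δ→H1 6×2=12, N-ε→H1 17×3=51
  freight cost 242, fixed 153 → total 395.
Compare {H1}: freight cost 333 + fixed 77 = 410.
Compare {H1, H3}: freight cost 294 + fixed 145 = 439.
Compare {H1, H2, H3}: freight cost 242 + fixed 221 = 463.
All other subsets cost ≥ 410. Minimum total cost: 395.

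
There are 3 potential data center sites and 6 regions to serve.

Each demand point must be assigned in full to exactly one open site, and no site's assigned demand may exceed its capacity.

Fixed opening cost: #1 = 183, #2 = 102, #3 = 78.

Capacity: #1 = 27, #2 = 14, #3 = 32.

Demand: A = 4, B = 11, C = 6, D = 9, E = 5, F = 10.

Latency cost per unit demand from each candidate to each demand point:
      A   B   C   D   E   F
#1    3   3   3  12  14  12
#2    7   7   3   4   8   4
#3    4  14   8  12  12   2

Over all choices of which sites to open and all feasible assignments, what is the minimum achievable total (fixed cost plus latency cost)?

494

Open {#2, #3}; cheapest assignment that respects the capacities:
  #2 (cap 14, load 14): D, E — cost 9×4 + 5×8 = 76
  #3 (cap 32, load 31): A, B, C, F — cost 4×4 + 11×14 + 6×8 + 10×2 = 238
  Shipping 314, fixed 180 → total 494.
  Any other capacity-feasible assignment to {#2, #3} ships for at least 314.
Compare {#1, #3}: its best feasible assignment gives total 512.
Compare {#1, #2, #3}: its best feasible assignment gives total 522.
Every other set of open sites that can feasibly serve all demand totals ≥ 512 even under its best assignment. Minimum: 494.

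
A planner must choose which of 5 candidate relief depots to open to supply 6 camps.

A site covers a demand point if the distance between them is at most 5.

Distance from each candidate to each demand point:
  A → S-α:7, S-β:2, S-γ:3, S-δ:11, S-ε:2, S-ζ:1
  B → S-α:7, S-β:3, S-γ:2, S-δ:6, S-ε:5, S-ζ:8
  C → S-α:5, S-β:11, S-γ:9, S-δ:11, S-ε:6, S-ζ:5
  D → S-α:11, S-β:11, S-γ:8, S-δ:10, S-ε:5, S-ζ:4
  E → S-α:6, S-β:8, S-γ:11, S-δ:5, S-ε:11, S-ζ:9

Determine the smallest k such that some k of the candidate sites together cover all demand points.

Coverage sets (demand points within 5 of each site):
  A: {S-β, S-γ, S-ε, S-ζ}
  B: {S-β, S-γ, S-ε}
  C: {S-α, S-ζ}
  D: {S-ε, S-ζ}
  E: {S-δ}
No 2 sites suffice: every size-2 union leaves at least one demand point uncovered.
But {A, C, E} covers everything, so the minimum is 3.

3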